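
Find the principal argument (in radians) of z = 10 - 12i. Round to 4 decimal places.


Step 1: z = 10 - 12i
Step 2: arg(z) = atan2(-12, 10)
Step 3: arg(z) = -0.8761

-0.8761


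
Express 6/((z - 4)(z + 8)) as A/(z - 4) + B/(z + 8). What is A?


Step 1: Multiply both sides by (z - 4) and set z = 4
Step 2: A = 6 / (4 + 8)
Step 3: A = 6 / 12
Step 4: A = 1/2

1/2


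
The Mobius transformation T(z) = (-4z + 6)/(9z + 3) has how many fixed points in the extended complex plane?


Step 1: Fixed points satisfy T(z) = z
Step 2: 9z^2 + 7z - 6 = 0
Step 3: Discriminant = 7^2 - 4*9*(-6) = 265
Step 4: Number of fixed points = 2

2


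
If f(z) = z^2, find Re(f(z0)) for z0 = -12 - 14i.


Step 1: z0 = -12 - 14i
Step 2: z0^2 = (-12)^2 - (-14)^2 + 336i
Step 3: real part = 144 - 196 = -52

-52


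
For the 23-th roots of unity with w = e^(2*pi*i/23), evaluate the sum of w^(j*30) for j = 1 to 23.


Step 1: The sum sum_{j=1}^{n} w^(k*j) equals n if n | k, else 0.
Step 2: Here n = 23, k = 30
Step 3: Does n divide k? 23 | 30 -> False
Step 4: Sum = 0

0


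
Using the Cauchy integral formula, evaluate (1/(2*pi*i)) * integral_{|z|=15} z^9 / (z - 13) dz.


Step 1: f(z) = z^9, a = 13 is inside |z| = 15
Step 2: By Cauchy integral formula: (1/(2pi*i)) * integral = f(a)
Step 3: f(13) = 13^9 = 10604499373

10604499373


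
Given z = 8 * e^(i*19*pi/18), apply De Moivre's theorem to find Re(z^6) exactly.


Step 1: By De Moivre's theorem, z^6 = 8^6 * e^(i*6*19*pi/18) = 262144 * (cos(19*pi/3) + i*sin(19*pi/3))
Step 2: |z|^6 = 8^6 = 262144
Step 3: Reduce the angle mod 2*pi: 19*pi/3 - 6*pi = pi/3
Step 4: cos(pi/3) = 1/2
Step 5: Re(z^6) = 262144 * 1/2 = 131072

131072


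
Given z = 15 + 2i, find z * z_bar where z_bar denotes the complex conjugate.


Step 1: conj(z) = 15 - 2i
Step 2: z * conj(z) = 15^2 + 2^2
Step 3: = 225 + 4 = 229

229


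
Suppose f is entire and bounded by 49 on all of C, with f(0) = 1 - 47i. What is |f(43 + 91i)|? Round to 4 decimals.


Step 1: By Liouville's theorem, a bounded entire function is constant.
Step 2: f(z) = f(0) = 1 - 47i for all z.
Step 3: |f(w)| = |1 - 47i| = sqrt(1 + 2209)
Step 4: = 47.0106

47.0106


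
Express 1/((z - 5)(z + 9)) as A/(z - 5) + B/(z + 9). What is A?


Step 1: Multiply both sides by (z - 5) and set z = 5
Step 2: A = 1 / (5 + 9)
Step 3: A = 1 / 14
Step 4: A = 1/14

1/14


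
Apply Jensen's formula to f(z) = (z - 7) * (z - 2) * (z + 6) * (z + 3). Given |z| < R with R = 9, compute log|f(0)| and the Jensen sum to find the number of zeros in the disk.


Jensen's formula: (1/2pi)*integral log|f(Re^it)|dt = log|f(0)| + sum_{|a_k|<R} log(R/|a_k|)
Step 1: f(0) = (-7) * (-2) * 6 * 3 = 252
Step 2: log|f(0)| = log|7| + log|2| + log|-6| + log|-3| = 5.5294
Step 3: Zeros inside |z| < 9: 7, 2, -6, -3
Step 4: Jensen sum = log(9/7) + log(9/2) + log(9/6) + log(9/3) = 3.2595
Step 5: n(R) = number of terms in the Jensen sum = count of zeros inside |z| < 9 = 4

4


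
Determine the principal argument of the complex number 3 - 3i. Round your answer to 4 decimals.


Step 1: z = 3 - 3i
Step 2: arg(z) = atan2(-3, 3)
Step 3: arg(z) = -0.7854

-0.7854


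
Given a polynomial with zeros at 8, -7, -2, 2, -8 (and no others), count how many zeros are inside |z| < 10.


Step 1: Check each root:
  z = 8: |8| = 8 < 10
  z = -7: |-7| = 7 < 10
  z = -2: |-2| = 2 < 10
  z = 2: |2| = 2 < 10
  z = -8: |-8| = 8 < 10
Step 2: Count = 5

5


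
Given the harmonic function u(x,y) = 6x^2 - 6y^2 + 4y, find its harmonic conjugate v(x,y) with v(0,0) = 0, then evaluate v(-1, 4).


Step 1: v_x = -u_y = 12y - 4
Step 2: v_y = u_x = 12x + 0
Step 3: v = 12xy - 4x + C
Step 4: v(0,0) = 0 => C = 0
Step 5: v(-1, 4) = -44

-44


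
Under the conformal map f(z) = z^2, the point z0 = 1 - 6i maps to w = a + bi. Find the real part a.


Step 1: z0 = 1 - 6i
Step 2: z0^2 = 1^2 - (-6)^2 - 12i
Step 3: real part = 1 - 36 = -35

-35


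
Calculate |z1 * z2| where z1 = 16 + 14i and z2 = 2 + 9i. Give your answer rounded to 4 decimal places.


Step 1: |z1| = sqrt(16^2 + 14^2) = sqrt(452)
Step 2: |z2| = sqrt(2^2 + 9^2) = sqrt(85)
Step 3: |z1*z2| = |z1|*|z2| = sqrt(452) * sqrt(85) = sqrt(452 * 85) = sqrt(38420)
Step 4: = 196.0102

196.0102


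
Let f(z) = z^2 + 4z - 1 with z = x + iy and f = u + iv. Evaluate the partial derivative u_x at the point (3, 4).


Step 1: f(z) = (x+iy)^2 + 4(x+iy) - 1
Step 2: u = (x^2 - y^2) + 4x - 1
Step 3: u_x = 2x + 4
Step 4: At (3, 4): u_x = 6 + 4 = 10

10


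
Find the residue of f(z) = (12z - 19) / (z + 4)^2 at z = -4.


Step 1: Pole of order 2 at z = -4
Step 2: Res = lim d/dz [(z + 4)^2 * f(z)] as z -> -4
Step 3: (z + 4)^2 * f(z) = 12z - 19
Step 4: d/dz[12z - 19] = 12

12


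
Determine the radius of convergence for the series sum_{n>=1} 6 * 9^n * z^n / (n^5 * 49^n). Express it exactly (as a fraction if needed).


Step 1: General term a_n = 6 * 9^n / (n^5 * 49^n)
Step 2: By the root test, |a_n|^(1/n) = 6^(1/n) * 9 / (n^(5/n) * 49) -> 9/49 as n -> infinity (since 6^(1/n) -> 1 and n^(5/n) -> 1)
Step 3: R = 1/lim|a_n|^(1/n) = 49/9

49/9


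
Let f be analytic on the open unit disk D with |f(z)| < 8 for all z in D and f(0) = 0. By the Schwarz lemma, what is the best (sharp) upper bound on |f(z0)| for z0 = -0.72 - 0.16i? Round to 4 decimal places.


Step 1: g = f/8 maps D -> D with g(0) = 0, so by the Schwarz lemma |g(z)| <= |z|, i.e. |f(z)| <= 8|z|; this is sharp (f(z) = 8z).
Step 2: |z0|^2 = (-0.72)^2 + (-0.16)^2 = 0.544
Step 3: |z0| = sqrt(0.544) = 0.737564
Step 4: Best bound = 8 * |z0| = 8 * 0.737564 = 5.9005

5.9005


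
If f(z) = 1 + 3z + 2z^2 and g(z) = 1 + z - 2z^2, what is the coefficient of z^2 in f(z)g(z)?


Step 1: z^2 term in f*g comes from: (1)*(-2z^2) + (3z)*(z) + (2z^2)*(1)
Step 2: = -2 + 3 + 2
Step 3: = 3

3


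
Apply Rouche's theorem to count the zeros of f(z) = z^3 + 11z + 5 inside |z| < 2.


Step 1: On |z| = 2 the three terms have sizes |z^3| = 2^3 = 8, |11z| = 11*2 = 22, |5| = 5
Step 2: The dominant term is g(z) = 11z; let h(z) = z^3 + 5 so f = g + h
Step 3: On |z| = 2: |g| = 22 and |h| <= 8 + 5 = 13
Step 4: Since 22 > 13, |h| < |g| on |z| = 2, so by Rouche f has the same number of zeros as g inside |z| < 2
Step 5: g(z) = 11z has 1 zero (at the origin, multiplicity 1) inside |z| < 2. Answer = 1

1


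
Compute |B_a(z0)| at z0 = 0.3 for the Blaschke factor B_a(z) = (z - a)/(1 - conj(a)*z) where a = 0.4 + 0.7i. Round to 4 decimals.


Step 1: Numerator z0 - a = 0.3 - (0.4 + 0.7i) = -0.1 - 0.7i
Step 2: Denominator 1 - conj(a)*z0 = 1 - (0.4 - 0.7i)*0.3 = 0.88 + 0.21i
Step 3: |z0 - a|^2 = (-0.1)^2 + (-0.7)^2 = 0.5; |1 - conj(a)*z0|^2 = 0.88^2 + 0.21^2 = 0.8185
Step 4: |B_a(0.3)| = sqrt(0.5 / 0.8185) = sqrt(0.610874)
Step 5: = 0.7816

0.7816


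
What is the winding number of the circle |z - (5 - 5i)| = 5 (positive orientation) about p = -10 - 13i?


Step 1: Center c = (5, -5), radius = 5
Step 2: |p - c|^2 = (-15)^2 + (-8)^2 = 289
Step 3: r^2 = 25
Step 4: |p-c| > r so winding number = 0

0


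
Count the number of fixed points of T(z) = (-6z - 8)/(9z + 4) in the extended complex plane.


Step 1: Fixed points satisfy T(z) = z
Step 2: 9z^2 + 10z + 8 = 0
Step 3: Discriminant = 10^2 - 4*9*8 = -188
Step 4: Number of fixed points = 2

2


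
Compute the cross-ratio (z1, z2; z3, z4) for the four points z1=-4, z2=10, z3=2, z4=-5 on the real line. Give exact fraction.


Step 1: (z1-z3)(z2-z4) = (-6) * 15 = -90
Step 2: (z1-z4)(z2-z3) = 1 * 8 = 8
Step 3: Cross-ratio = -90/8 = -45/4

-45/4


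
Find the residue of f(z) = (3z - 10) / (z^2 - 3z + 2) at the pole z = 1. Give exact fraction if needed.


Step 1: Q(z) = z^2 - 3z + 2 = (z - 1)(z - 2)
Step 2: Q'(z) = 2z - 3
Step 3: Q'(1) = -1, P(1) = -7
Step 4: Res = P(1)/Q'(1) = -7/(-1) = 7

7


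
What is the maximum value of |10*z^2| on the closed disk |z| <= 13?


Step 1: On |z| = 13, |f(z)| = 10 * |z|^2 = 10 * 13^2
Step 2: By maximum modulus principle, maximum is on boundary.
Step 3: Maximum = 10 * 169 = 1690

1690


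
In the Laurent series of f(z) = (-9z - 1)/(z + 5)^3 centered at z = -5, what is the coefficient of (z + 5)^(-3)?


Step 1: Write the numerator in powers of (z + 5): -9z - 1 = -9(z + 5) + (-9*(-5) - 1) = -9(z + 5) + 44
Step 2: Divide by (z + 5)^3: f(z) = 44(z + 5)^(-3) - 9(z + 5)^(-2)
Step 3: This finite sum is the Laurent series of f about z = -5.
Step 4: Coefficient of (z + 5)^(-3) = -9*(-5) - 1 = 44

44


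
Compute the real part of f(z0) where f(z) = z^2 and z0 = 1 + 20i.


Step 1: z0 = 1 + 20i
Step 2: z0^2 = 1^2 - 20^2 + 40i
Step 3: real part = 1 - 400 = -399

-399


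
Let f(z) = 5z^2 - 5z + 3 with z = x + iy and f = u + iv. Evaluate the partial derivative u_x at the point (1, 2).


Step 1: f(z) = 5(x+iy)^2 - 5(x+iy) + 3
Step 2: u = 5(x^2 - y^2) - 5x + 3
Step 3: u_x = 10x - 5
Step 4: At (1, 2): u_x = 10 - 5 = 5

5


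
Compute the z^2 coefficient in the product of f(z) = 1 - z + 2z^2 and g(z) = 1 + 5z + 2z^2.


Step 1: z^2 term in f*g comes from: (1)*(2z^2) + (-z)*(5z) + (2z^2)*(1)
Step 2: = 2 - 5 + 2
Step 3: = -1

-1


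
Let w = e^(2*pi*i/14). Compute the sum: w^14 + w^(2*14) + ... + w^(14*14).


Step 1: The sum sum_{j=1}^{n} w^(k*j) equals n if n | k, else 0.
Step 2: Here n = 14, k = 14
Step 3: Does n divide k? 14 | 14 -> True
Step 4: Sum = 14

14


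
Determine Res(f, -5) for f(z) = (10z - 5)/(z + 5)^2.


Step 1: Pole of order 2 at z = -5
Step 2: Res = lim d/dz [(z + 5)^2 * f(z)] as z -> -5
Step 3: (z + 5)^2 * f(z) = 10z - 5
Step 4: d/dz[10z - 5] = 10

10


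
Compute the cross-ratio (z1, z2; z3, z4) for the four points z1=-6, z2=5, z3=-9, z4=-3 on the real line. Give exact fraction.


Step 1: (z1-z3)(z2-z4) = 3 * 8 = 24
Step 2: (z1-z4)(z2-z3) = (-3) * 14 = -42
Step 3: Cross-ratio = -24/42 = -4/7

-4/7


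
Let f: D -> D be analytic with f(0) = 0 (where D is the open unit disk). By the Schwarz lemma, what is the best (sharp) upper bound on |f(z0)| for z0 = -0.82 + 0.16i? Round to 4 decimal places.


Step 1: Schwarz lemma: if f: D -> D is analytic with f(0) = 0, then |f(z)| <= |z| for all z in D, and this is sharp (f(z) = z).
Step 2: |z0|^2 = (-0.82)^2 + 0.16^2 = 0.698
Step 3: |z0| = sqrt(0.698) = 0.835464
Step 4: Best bound = |z0| = 0.8355

0.8355


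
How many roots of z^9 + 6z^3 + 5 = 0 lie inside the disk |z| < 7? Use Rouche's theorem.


Step 1: On |z| = 7 the three terms have sizes |z^9| = 7^9 = 40353607, |6z^3| = 6*7^3 = 2058, |5| = 5
Step 2: The dominant term is g(z) = z^9; let h(z) = 6z^3 + 5 so f = g + h
Step 3: On |z| = 7: |g| = 40353607 and |h| <= 2058 + 5 = 2063
Step 4: Since 40353607 > 2063, |h| < |g| on |z| = 7, so by Rouche f has the same number of zeros as g inside |z| < 7
Step 5: g(z) = z^9 has 9 zeros (all at the origin) inside |z| < 7. Answer = 9

9


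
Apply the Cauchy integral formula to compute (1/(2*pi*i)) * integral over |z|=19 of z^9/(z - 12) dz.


Step 1: f(z) = z^9, a = 12 is inside |z| = 19
Step 2: By Cauchy integral formula: (1/(2pi*i)) * integral = f(a)
Step 3: f(12) = 12^9 = 5159780352

5159780352


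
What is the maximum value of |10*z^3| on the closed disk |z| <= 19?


Step 1: On |z| = 19, |f(z)| = 10 * |z|^3 = 10 * 19^3
Step 2: By maximum modulus principle, maximum is on boundary.
Step 3: Maximum = 10 * 6859 = 68590

68590


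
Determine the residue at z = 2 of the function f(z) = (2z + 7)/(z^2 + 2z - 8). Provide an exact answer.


Step 1: Q(z) = z^2 + 2z - 8 = (z - 2)(z + 4)
Step 2: Q'(z) = 2z + 2
Step 3: Q'(2) = 6, P(2) = 11
Step 4: Res = P(2)/Q'(2) = 11/6 = 11/6

11/6


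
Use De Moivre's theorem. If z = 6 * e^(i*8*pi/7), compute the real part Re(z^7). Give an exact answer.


Step 1: By De Moivre's theorem, z^7 = 6^7 * e^(i*7*8*pi/7) = 279936 * (cos(8*pi) + i*sin(8*pi))
Step 2: |z|^7 = 6^7 = 279936
Step 3: Reduce the angle mod 2*pi: 8*pi - 8*pi = 0
Step 4: cos(0) = 1
Step 5: Re(z^7) = 279936 * 1 = 279936

279936


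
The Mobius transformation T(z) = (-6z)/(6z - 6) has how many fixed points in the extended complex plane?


Step 1: Fixed points satisfy T(z) = z
Step 2: 6z^2 = 0
Step 3: Discriminant = 0^2 - 4*6*0 = 0
Step 4: Number of fixed points = 1

1


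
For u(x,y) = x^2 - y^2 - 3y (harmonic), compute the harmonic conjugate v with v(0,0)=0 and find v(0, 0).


Step 1: v_x = -u_y = 2y + 3
Step 2: v_y = u_x = 2x + 0
Step 3: v = 2xy + 3x + C
Step 4: v(0,0) = 0 => C = 0
Step 5: v(0, 0) = 0

0


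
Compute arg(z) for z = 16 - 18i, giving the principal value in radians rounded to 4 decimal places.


Step 1: z = 16 - 18i
Step 2: arg(z) = atan2(-18, 16)
Step 3: arg(z) = -0.8442

-0.8442


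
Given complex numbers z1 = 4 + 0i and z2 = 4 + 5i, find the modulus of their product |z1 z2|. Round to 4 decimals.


Step 1: |z1| = sqrt(4^2 + 0^2) = sqrt(16)
Step 2: |z2| = sqrt(4^2 + 5^2) = sqrt(41)
Step 3: |z1*z2| = |z1|*|z2| = sqrt(16) * sqrt(41) = sqrt(16 * 41) = sqrt(656)
Step 4: = 25.6125

25.6125


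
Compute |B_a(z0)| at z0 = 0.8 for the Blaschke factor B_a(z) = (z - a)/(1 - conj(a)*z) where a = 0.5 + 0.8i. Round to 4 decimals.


Step 1: Numerator z0 - a = 0.8 - (0.5 + 0.8i) = 0.3 - 0.8i
Step 2: Denominator 1 - conj(a)*z0 = 1 - (0.5 - 0.8i)*0.8 = 0.6 + 0.64i
Step 3: |z0 - a|^2 = 0.3^2 + (-0.8)^2 = 0.73; |1 - conj(a)*z0|^2 = 0.6^2 + 0.64^2 = 0.7696
Step 4: |B_a(0.8)| = sqrt(0.73 / 0.7696) = sqrt(0.948545)
Step 5: = 0.9739

0.9739


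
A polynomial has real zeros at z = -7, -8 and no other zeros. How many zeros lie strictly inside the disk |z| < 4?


Step 1: Check each root:
  z = -7: |-7| = 7 >= 4
  z = -8: |-8| = 8 >= 4
Step 2: Count = 0

0


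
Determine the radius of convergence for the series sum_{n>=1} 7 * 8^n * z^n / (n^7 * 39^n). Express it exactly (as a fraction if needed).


Step 1: General term a_n = 7 * 8^n / (n^7 * 39^n)
Step 2: By the root test, |a_n|^(1/n) = 7^(1/n) * 8 / (n^(7/n) * 39) -> 8/39 as n -> infinity (since 7^(1/n) -> 1 and n^(7/n) -> 1)
Step 3: R = 1/lim|a_n|^(1/n) = 39/8

39/8


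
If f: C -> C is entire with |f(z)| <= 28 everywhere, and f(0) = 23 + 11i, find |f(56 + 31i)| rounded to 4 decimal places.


Step 1: By Liouville's theorem, a bounded entire function is constant.
Step 2: f(z) = f(0) = 23 + 11i for all z.
Step 3: |f(w)| = |23 + 11i| = sqrt(529 + 121)
Step 4: = 25.4951

25.4951


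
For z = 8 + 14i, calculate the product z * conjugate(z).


Step 1: conj(z) = 8 - 14i
Step 2: z * conj(z) = 8^2 + 14^2
Step 3: = 64 + 196 = 260

260


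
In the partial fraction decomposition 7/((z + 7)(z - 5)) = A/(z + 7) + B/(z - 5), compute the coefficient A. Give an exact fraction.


Step 1: Multiply both sides by (z + 7) and set z = -7
Step 2: A = 7 / (-7 - 5)
Step 3: A = 7 / (-12)
Step 4: A = -7/12

-7/12


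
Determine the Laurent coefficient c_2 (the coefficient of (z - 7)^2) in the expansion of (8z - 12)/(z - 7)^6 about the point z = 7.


Step 1: Write the numerator in powers of (z - 7): 8z - 12 = 8(z - 7) + (8*7 - 12) = 8(z - 7) + 44
Step 2: Divide by (z - 7)^6: f(z) = 44(z - 7)^(-6) + 8(z - 7)^(-5)
Step 3: This finite sum is the Laurent series of f about z = 7.
Step 4: Only the powers -6 and -5 appear, so the coefficient of (z - 7)^2 = 0

0


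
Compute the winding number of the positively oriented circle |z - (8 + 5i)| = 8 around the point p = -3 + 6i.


Step 1: Center c = (8, 5), radius = 8
Step 2: |p - c|^2 = (-11)^2 + 1^2 = 122
Step 3: r^2 = 64
Step 4: |p-c| > r so winding number = 0

0


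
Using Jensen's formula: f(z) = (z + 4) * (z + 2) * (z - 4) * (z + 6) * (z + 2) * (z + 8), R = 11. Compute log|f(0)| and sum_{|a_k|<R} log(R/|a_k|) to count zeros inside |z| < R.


Jensen's formula: (1/2pi)*integral log|f(Re^it)|dt = log|f(0)| + sum_{|a_k|<R} log(R/|a_k|)
Step 1: f(0) = 4 * 2 * (-4) * 6 * 2 * 8 = -3072
Step 2: log|f(0)| = log|-4| + log|-2| + log|4| + log|-6| + log|-2| + log|-8| = 8.0301
Step 3: Zeros inside |z| < 11: -4, -2, 4, -6, -2, -8
Step 4: Jensen sum = log(11/4) + log(11/2) + log(11/4) + log(11/6) + log(11/2) + log(11/8) = 6.3573
Step 5: n(R) = number of terms in the Jensen sum = count of zeros inside |z| < 11 = 6

6


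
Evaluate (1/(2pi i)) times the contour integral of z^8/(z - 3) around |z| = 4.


Step 1: f(z) = z^8, a = 3 is inside |z| = 4
Step 2: By Cauchy integral formula: (1/(2pi*i)) * integral = f(a)
Step 3: f(3) = 3^8 = 6561

6561


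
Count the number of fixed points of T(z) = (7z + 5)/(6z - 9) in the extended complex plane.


Step 1: Fixed points satisfy T(z) = z
Step 2: 6z^2 - 16z - 5 = 0
Step 3: Discriminant = (-16)^2 - 4*6*(-5) = 376
Step 4: Number of fixed points = 2

2


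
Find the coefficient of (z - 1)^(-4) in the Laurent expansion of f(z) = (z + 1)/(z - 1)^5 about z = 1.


Step 1: Write the numerator in powers of (z - 1): z + 1 = (z - 1) + (1*1 + 1) = (z - 1) + 2
Step 2: Divide by (z - 1)^5: f(z) = 2(z - 1)^(-5) + (z - 1)^(-4)
Step 3: This finite sum is the Laurent series of f about z = 1.
Step 4: Coefficient of (z - 1)^(-4) = coefficient of (z - 1) in the re-centred numerator = 1

1


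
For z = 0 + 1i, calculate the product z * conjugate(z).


Step 1: conj(z) = 0 - 1i
Step 2: z * conj(z) = 0^2 + 1^2
Step 3: = 0 + 1 = 1

1


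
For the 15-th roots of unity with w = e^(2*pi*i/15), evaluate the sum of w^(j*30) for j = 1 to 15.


Step 1: The sum sum_{j=1}^{n} w^(k*j) equals n if n | k, else 0.
Step 2: Here n = 15, k = 30
Step 3: Does n divide k? 15 | 30 -> True
Step 4: Sum = 15

15


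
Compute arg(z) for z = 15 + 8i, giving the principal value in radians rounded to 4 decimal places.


Step 1: z = 15 + 8i
Step 2: arg(z) = atan2(8, 15)
Step 3: arg(z) = 0.49

0.49


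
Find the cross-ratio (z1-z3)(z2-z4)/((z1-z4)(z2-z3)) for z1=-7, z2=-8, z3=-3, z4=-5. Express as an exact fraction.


Step 1: (z1-z3)(z2-z4) = (-4) * (-3) = 12
Step 2: (z1-z4)(z2-z3) = (-2) * (-5) = 10
Step 3: Cross-ratio = 12/10 = 6/5

6/5


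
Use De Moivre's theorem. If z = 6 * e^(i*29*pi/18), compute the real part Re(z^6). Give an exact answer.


Step 1: By De Moivre's theorem, z^6 = 6^6 * e^(i*6*29*pi/18) = 46656 * (cos(29*pi/3) + i*sin(29*pi/3))
Step 2: |z|^6 = 6^6 = 46656
Step 3: Reduce the angle mod 2*pi: 29*pi/3 - 8*pi = 5*pi/3
Step 4: cos(5*pi/3) = 1/2
Step 5: Re(z^6) = 46656 * 1/2 = 23328

23328


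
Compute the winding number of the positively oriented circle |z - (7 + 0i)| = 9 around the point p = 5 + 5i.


Step 1: Center c = (7, 0), radius = 9
Step 2: |p - c|^2 = (-2)^2 + 5^2 = 29
Step 3: r^2 = 81
Step 4: |p-c| < r so winding number = 1

1


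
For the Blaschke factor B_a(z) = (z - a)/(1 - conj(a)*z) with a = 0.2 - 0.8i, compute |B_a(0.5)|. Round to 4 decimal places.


Step 1: Numerator z0 - a = 0.5 - (0.2 - 0.8i) = 0.3 + 0.8i
Step 2: Denominator 1 - conj(a)*z0 = 1 - (0.2 + 0.8i)*0.5 = 0.9 - 0.4i
Step 3: |z0 - a|^2 = 0.3^2 + 0.8^2 = 0.73; |1 - conj(a)*z0|^2 = 0.9^2 + (-0.4)^2 = 0.97
Step 4: |B_a(0.5)| = sqrt(0.73 / 0.97) = sqrt(0.752577)
Step 5: = 0.8675

0.8675


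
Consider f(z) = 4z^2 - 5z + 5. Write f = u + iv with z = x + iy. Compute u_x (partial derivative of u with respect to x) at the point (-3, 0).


Step 1: f(z) = 4(x+iy)^2 - 5(x+iy) + 5
Step 2: u = 4(x^2 - y^2) - 5x + 5
Step 3: u_x = 8x - 5
Step 4: At (-3, 0): u_x = -24 - 5 = -29

-29


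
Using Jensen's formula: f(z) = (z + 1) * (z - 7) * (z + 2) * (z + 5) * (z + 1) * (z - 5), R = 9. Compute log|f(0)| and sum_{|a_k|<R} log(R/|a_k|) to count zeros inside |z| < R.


Jensen's formula: (1/2pi)*integral log|f(Re^it)|dt = log|f(0)| + sum_{|a_k|<R} log(R/|a_k|)
Step 1: f(0) = 1 * (-7) * 2 * 5 * 1 * (-5) = 350
Step 2: log|f(0)| = log|-1| + log|7| + log|-2| + log|-5| + log|-1| + log|5| = 5.8579
Step 3: Zeros inside |z| < 9: -1, 7, -2, -5, -1, 5
Step 4: Jensen sum = log(9/1) + log(9/7) + log(9/2) + log(9/5) + log(9/1) + log(9/5) = 7.3254
Step 5: n(R) = number of terms in the Jensen sum = count of zeros inside |z| < 9 = 6

6


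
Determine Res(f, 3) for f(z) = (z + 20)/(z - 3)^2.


Step 1: Pole of order 2 at z = 3
Step 2: Res = lim d/dz [(z - 3)^2 * f(z)] as z -> 3
Step 3: (z - 3)^2 * f(z) = z + 20
Step 4: d/dz[z + 20] = 1

1


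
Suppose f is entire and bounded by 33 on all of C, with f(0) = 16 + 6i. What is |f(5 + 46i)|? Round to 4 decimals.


Step 1: By Liouville's theorem, a bounded entire function is constant.
Step 2: f(z) = f(0) = 16 + 6i for all z.
Step 3: |f(w)| = |16 + 6i| = sqrt(256 + 36)
Step 4: = 17.088

17.088


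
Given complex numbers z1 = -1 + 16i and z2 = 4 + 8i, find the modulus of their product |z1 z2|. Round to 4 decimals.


Step 1: |z1| = sqrt((-1)^2 + 16^2) = sqrt(257)
Step 2: |z2| = sqrt(4^2 + 8^2) = sqrt(80)
Step 3: |z1*z2| = |z1|*|z2| = sqrt(257) * sqrt(80) = sqrt(257 * 80) = sqrt(20560)
Step 4: = 143.3876

143.3876


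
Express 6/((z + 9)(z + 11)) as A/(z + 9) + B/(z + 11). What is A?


Step 1: Multiply both sides by (z + 9) and set z = -9
Step 2: A = 6 / (-9 + 11)
Step 3: A = 6 / 2
Step 4: A = 3

3


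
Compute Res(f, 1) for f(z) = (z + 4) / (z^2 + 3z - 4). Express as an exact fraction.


Step 1: Q(z) = z^2 + 3z - 4 = (z - 1)(z + 4)
Step 2: Q'(z) = 2z + 3
Step 3: Q'(1) = 5, P(1) = 5
Step 4: Res = P(1)/Q'(1) = 5/5 = 1

1


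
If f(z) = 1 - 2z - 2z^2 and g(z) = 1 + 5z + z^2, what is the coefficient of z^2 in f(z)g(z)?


Step 1: z^2 term in f*g comes from: (1)*(z^2) + (-2z)*(5z) + (-2z^2)*(1)
Step 2: = 1 - 10 - 2
Step 3: = -11

-11


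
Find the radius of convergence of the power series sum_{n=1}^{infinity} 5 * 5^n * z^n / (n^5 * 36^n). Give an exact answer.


Step 1: General term a_n = 5 * 5^n / (n^5 * 36^n)
Step 2: By the root test, |a_n|^(1/n) = 5^(1/n) * 5 / (n^(5/n) * 36) -> 5/36 as n -> infinity (since 5^(1/n) -> 1 and n^(5/n) -> 1)
Step 3: R = 1/lim|a_n|^(1/n) = 36/5

36/5


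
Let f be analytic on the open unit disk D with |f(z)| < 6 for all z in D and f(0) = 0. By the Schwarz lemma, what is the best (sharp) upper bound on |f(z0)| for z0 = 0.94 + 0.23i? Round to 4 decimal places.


Step 1: g = f/6 maps D -> D with g(0) = 0, so by the Schwarz lemma |g(z)| <= |z|, i.e. |f(z)| <= 6|z|; this is sharp (f(z) = 6z).
Step 2: |z0|^2 = 0.94^2 + 0.23^2 = 0.9365
Step 3: |z0| = sqrt(0.9365) = 0.967729
Step 4: Best bound = 6 * |z0| = 6 * 0.967729 = 5.8064

5.8064


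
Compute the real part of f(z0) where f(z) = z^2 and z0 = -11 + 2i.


Step 1: z0 = -11 + 2i
Step 2: z0^2 = (-11)^2 - 2^2 - 44i
Step 3: real part = 121 - 4 = 117

117


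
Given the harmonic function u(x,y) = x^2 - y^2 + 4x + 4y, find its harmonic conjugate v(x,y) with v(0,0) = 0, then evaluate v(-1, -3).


Step 1: v_x = -u_y = 2y - 4
Step 2: v_y = u_x = 2x + 4
Step 3: v = 2xy - 4x + 4y + C
Step 4: v(0,0) = 0 => C = 0
Step 5: v(-1, -3) = -2

-2


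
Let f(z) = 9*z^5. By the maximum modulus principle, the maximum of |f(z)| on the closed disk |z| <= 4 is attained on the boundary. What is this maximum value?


Step 1: On |z| = 4, |f(z)| = 9 * |z|^5 = 9 * 4^5
Step 2: By maximum modulus principle, maximum is on boundary.
Step 3: Maximum = 9 * 1024 = 9216

9216


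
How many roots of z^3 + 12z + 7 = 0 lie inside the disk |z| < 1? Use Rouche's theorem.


Step 1: On |z| = 1 the three terms have sizes |z^3| = 1^3 = 1, |12z| = 12*1 = 12, |7| = 7
Step 2: The dominant term is g(z) = 12z; let h(z) = z^3 + 7 so f = g + h
Step 3: On |z| = 1: |g| = 12 and |h| <= 1 + 7 = 8
Step 4: Since 12 > 8, |h| < |g| on |z| = 1, so by Rouche f has the same number of zeros as g inside |z| < 1
Step 5: g(z) = 12z has 1 zero (at the origin, multiplicity 1) inside |z| < 1. Answer = 1

1


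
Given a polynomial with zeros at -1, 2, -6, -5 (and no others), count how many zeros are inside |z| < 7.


Step 1: Check each root:
  z = -1: |-1| = 1 < 7
  z = 2: |2| = 2 < 7
  z = -6: |-6| = 6 < 7
  z = -5: |-5| = 5 < 7
Step 2: Count = 4

4


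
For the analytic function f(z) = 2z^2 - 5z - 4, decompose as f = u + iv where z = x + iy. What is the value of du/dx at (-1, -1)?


Step 1: f(z) = 2(x+iy)^2 - 5(x+iy) - 4
Step 2: u = 2(x^2 - y^2) - 5x - 4
Step 3: u_x = 4x - 5
Step 4: At (-1, -1): u_x = -4 - 5 = -9

-9


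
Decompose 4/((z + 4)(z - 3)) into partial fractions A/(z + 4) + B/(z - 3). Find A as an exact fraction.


Step 1: Multiply both sides by (z + 4) and set z = -4
Step 2: A = 4 / (-4 - 3)
Step 3: A = 4 / (-7)
Step 4: A = -4/7

-4/7


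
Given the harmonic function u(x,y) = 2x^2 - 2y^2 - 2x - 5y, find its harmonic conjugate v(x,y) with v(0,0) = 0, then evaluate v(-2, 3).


Step 1: v_x = -u_y = 4y + 5
Step 2: v_y = u_x = 4x - 2
Step 3: v = 4xy + 5x - 2y + C
Step 4: v(0,0) = 0 => C = 0
Step 5: v(-2, 3) = -40

-40


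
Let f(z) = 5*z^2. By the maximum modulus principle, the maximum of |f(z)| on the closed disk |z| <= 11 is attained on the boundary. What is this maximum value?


Step 1: On |z| = 11, |f(z)| = 5 * |z|^2 = 5 * 11^2
Step 2: By maximum modulus principle, maximum is on boundary.
Step 3: Maximum = 5 * 121 = 605

605


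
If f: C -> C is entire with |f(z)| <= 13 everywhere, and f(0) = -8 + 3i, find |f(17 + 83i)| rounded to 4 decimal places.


Step 1: By Liouville's theorem, a bounded entire function is constant.
Step 2: f(z) = f(0) = -8 + 3i for all z.
Step 3: |f(w)| = |-8 + 3i| = sqrt(64 + 9)
Step 4: = 8.544

8.544


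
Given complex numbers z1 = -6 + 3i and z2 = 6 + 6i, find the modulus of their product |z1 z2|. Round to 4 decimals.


Step 1: |z1| = sqrt((-6)^2 + 3^2) = sqrt(45)
Step 2: |z2| = sqrt(6^2 + 6^2) = sqrt(72)
Step 3: |z1*z2| = |z1|*|z2| = sqrt(45) * sqrt(72) = sqrt(45 * 72) = sqrt(3240)
Step 4: = 56.921

56.921


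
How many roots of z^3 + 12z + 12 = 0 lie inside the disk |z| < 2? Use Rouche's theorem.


Step 1: On |z| = 2 the three terms have sizes |z^3| = 2^3 = 8, |12z| = 12*2 = 24, |12| = 12
Step 2: The dominant term is g(z) = 12z; let h(z) = z^3 + 12 so f = g + h
Step 3: On |z| = 2: |g| = 24 and |h| <= 8 + 12 = 20
Step 4: Since 24 > 20, |h| < |g| on |z| = 2, so by Rouche f has the same number of zeros as g inside |z| < 2
Step 5: g(z) = 12z has 1 zero (at the origin, multiplicity 1) inside |z| < 2. Answer = 1

1


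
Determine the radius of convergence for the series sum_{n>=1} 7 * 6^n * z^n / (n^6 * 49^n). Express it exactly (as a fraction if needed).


Step 1: General term a_n = 7 * 6^n / (n^6 * 49^n)
Step 2: By the root test, |a_n|^(1/n) = 7^(1/n) * 6 / (n^(6/n) * 49) -> 6/49 as n -> infinity (since 7^(1/n) -> 1 and n^(6/n) -> 1)
Step 3: R = 1/lim|a_n|^(1/n) = 49/6

49/6


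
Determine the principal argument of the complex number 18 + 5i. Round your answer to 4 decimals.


Step 1: z = 18 + 5i
Step 2: arg(z) = atan2(5, 18)
Step 3: arg(z) = 0.2709

0.2709


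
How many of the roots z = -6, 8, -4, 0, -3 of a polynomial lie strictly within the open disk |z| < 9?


Step 1: Check each root:
  z = -6: |-6| = 6 < 9
  z = 8: |8| = 8 < 9
  z = -4: |-4| = 4 < 9
  z = 0: |0| = 0 < 9
  z = -3: |-3| = 3 < 9
Step 2: Count = 5

5


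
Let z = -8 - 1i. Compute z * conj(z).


Step 1: conj(z) = -8 + 1i
Step 2: z * conj(z) = (-8)^2 + (-1)^2
Step 3: = 64 + 1 = 65

65


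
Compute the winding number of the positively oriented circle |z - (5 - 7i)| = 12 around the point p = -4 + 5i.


Step 1: Center c = (5, -7), radius = 12
Step 2: |p - c|^2 = (-9)^2 + 12^2 = 225
Step 3: r^2 = 144
Step 4: |p-c| > r so winding number = 0

0


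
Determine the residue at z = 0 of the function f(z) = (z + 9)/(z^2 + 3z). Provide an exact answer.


Step 1: Q(z) = z^2 + 3z = (z)(z + 3)
Step 2: Q'(z) = 2z + 3
Step 3: Q'(0) = 3, P(0) = 9
Step 4: Res = P(0)/Q'(0) = 9/3 = 3

3


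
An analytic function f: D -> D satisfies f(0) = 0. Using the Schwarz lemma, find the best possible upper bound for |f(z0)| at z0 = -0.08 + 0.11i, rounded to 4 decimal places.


Step 1: Schwarz lemma: if f: D -> D is analytic with f(0) = 0, then |f(z)| <= |z| for all z in D, and this is sharp (f(z) = z).
Step 2: |z0|^2 = (-0.08)^2 + 0.11^2 = 0.0185
Step 3: |z0| = sqrt(0.0185) = 0.136015
Step 4: Best bound = |z0| = 0.136

0.136


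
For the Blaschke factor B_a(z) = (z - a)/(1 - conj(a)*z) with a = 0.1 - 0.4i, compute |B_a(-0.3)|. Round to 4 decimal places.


Step 1: Numerator z0 - a = -0.3 - (0.1 - 0.4i) = -0.4 + 0.4i
Step 2: Denominator 1 - conj(a)*z0 = 1 - (0.1 + 0.4i)*(-0.3) = 1.03 + 0.12i
Step 3: |z0 - a|^2 = (-0.4)^2 + 0.4^2 = 0.32; |1 - conj(a)*z0|^2 = 1.03^2 + 0.12^2 = 1.0753
Step 4: |B_a(-0.3)| = sqrt(0.32 / 1.0753) = sqrt(0.297591)
Step 5: = 0.5455

0.5455


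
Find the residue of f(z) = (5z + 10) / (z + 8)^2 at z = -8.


Step 1: Pole of order 2 at z = -8
Step 2: Res = lim d/dz [(z + 8)^2 * f(z)] as z -> -8
Step 3: (z + 8)^2 * f(z) = 5z + 10
Step 4: d/dz[5z + 10] = 5

5


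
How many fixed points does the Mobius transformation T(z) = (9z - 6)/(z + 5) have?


Step 1: Fixed points satisfy T(z) = z
Step 2: z^2 - 4z + 6 = 0
Step 3: Discriminant = (-4)^2 - 4*1*6 = -8
Step 4: Number of fixed points = 2

2


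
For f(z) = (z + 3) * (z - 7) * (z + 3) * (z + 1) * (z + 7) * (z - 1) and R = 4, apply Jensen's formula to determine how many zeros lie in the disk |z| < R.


Jensen's formula: (1/2pi)*integral log|f(Re^it)|dt = log|f(0)| + sum_{|a_k|<R} log(R/|a_k|)
Step 1: f(0) = 3 * (-7) * 3 * 1 * 7 * (-1) = 441
Step 2: log|f(0)| = log|-3| + log|7| + log|-3| + log|-1| + log|-7| + log|1| = 6.089
Step 3: Zeros inside |z| < 4: -3, -3, -1, 1
Step 4: Jensen sum = log(4/3) + log(4/3) + log(4/1) + log(4/1) = 3.348
Step 5: n(R) = number of terms in the Jensen sum = count of zeros inside |z| < 4 = 4

4


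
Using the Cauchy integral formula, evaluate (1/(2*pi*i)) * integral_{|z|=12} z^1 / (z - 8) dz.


Step 1: f(z) = z^1, a = 8 is inside |z| = 12
Step 2: By Cauchy integral formula: (1/(2pi*i)) * integral = f(a)
Step 3: f(8) = 8^1 = 8

8


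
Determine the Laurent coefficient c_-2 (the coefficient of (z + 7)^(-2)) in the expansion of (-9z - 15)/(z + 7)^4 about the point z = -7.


Step 1: Write the numerator in powers of (z + 7): -9z - 15 = -9(z + 7) + (-9*(-7) - 15) = -9(z + 7) + 48
Step 2: Divide by (z + 7)^4: f(z) = 48(z + 7)^(-4) - 9(z + 7)^(-3)
Step 3: This finite sum is the Laurent series of f about z = -7.
Step 4: Only the powers -4 and -3 appear, so the coefficient of (z + 7)^(-2) = 0

0


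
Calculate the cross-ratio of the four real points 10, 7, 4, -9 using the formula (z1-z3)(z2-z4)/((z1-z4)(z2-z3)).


Step 1: (z1-z3)(z2-z4) = 6 * 16 = 96
Step 2: (z1-z4)(z2-z3) = 19 * 3 = 57
Step 3: Cross-ratio = 96/57 = 32/19

32/19


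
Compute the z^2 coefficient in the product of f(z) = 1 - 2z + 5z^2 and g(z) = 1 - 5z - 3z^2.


Step 1: z^2 term in f*g comes from: (1)*(-3z^2) + (-2z)*(-5z) + (5z^2)*(1)
Step 2: = -3 + 10 + 5
Step 3: = 12

12


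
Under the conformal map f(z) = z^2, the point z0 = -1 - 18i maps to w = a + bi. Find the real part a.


Step 1: z0 = -1 - 18i
Step 2: z0^2 = (-1)^2 - (-18)^2 + 36i
Step 3: real part = 1 - 324 = -323

-323


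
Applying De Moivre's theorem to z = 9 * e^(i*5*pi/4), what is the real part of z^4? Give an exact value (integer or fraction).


Step 1: By De Moivre's theorem, z^4 = 9^4 * e^(i*4*5*pi/4) = 6561 * (cos(5*pi) + i*sin(5*pi))
Step 2: |z|^4 = 9^4 = 6561
Step 3: Reduce the angle mod 2*pi: 5*pi - 4*pi = pi
Step 4: cos(pi) = -1
Step 5: Re(z^4) = 6561 * (-1) = -6561

-6561


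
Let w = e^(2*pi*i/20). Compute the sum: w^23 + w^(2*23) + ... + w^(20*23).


Step 1: The sum sum_{j=1}^{n} w^(k*j) equals n if n | k, else 0.
Step 2: Here n = 20, k = 23
Step 3: Does n divide k? 20 | 23 -> False
Step 4: Sum = 0

0


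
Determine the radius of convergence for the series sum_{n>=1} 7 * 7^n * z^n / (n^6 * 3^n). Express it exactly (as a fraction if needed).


Step 1: General term a_n = 7 * 7^n / (n^6 * 3^n)
Step 2: By the root test, |a_n|^(1/n) = 7^(1/n) * 7 / (n^(6/n) * 3) -> 7/3 as n -> infinity (since 7^(1/n) -> 1 and n^(6/n) -> 1)
Step 3: R = 1/lim|a_n|^(1/n) = 3/7

3/7


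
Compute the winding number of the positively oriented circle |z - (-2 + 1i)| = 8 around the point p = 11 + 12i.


Step 1: Center c = (-2, 1), radius = 8
Step 2: |p - c|^2 = 13^2 + 11^2 = 290
Step 3: r^2 = 64
Step 4: |p-c| > r so winding number = 0

0


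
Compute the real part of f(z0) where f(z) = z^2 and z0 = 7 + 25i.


Step 1: z0 = 7 + 25i
Step 2: z0^2 = 7^2 - 25^2 + 350i
Step 3: real part = 49 - 625 = -576

-576


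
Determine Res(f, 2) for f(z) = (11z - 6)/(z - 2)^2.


Step 1: Pole of order 2 at z = 2
Step 2: Res = lim d/dz [(z - 2)^2 * f(z)] as z -> 2
Step 3: (z - 2)^2 * f(z) = 11z - 6
Step 4: d/dz[11z - 6] = 11

11


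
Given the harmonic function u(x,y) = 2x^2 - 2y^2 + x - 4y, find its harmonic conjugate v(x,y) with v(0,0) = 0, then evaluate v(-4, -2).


Step 1: v_x = -u_y = 4y + 4
Step 2: v_y = u_x = 4x + 1
Step 3: v = 4xy + 4x + y + C
Step 4: v(0,0) = 0 => C = 0
Step 5: v(-4, -2) = 14

14


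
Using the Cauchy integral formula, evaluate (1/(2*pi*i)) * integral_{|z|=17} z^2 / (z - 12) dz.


Step 1: f(z) = z^2, a = 12 is inside |z| = 17
Step 2: By Cauchy integral formula: (1/(2pi*i)) * integral = f(a)
Step 3: f(12) = 12^2 = 144

144


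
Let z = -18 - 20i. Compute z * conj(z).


Step 1: conj(z) = -18 + 20i
Step 2: z * conj(z) = (-18)^2 + (-20)^2
Step 3: = 324 + 400 = 724

724


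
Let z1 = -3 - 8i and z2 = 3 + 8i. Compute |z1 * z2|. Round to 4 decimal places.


Step 1: |z1| = sqrt((-3)^2 + (-8)^2) = sqrt(73)
Step 2: |z2| = sqrt(3^2 + 8^2) = sqrt(73)
Step 3: |z1*z2| = |z1|*|z2| = sqrt(73) * sqrt(73) = sqrt(73 * 73) = sqrt(5329)
Step 4: = 73.0

73.0


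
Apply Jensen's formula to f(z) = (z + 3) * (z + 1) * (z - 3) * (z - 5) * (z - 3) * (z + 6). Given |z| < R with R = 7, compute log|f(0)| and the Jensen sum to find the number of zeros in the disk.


Jensen's formula: (1/2pi)*integral log|f(Re^it)|dt = log|f(0)| + sum_{|a_k|<R} log(R/|a_k|)
Step 1: f(0) = 3 * 1 * (-3) * (-5) * (-3) * 6 = -810
Step 2: log|f(0)| = log|-3| + log|-1| + log|3| + log|5| + log|3| + log|-6| = 6.697
Step 3: Zeros inside |z| < 7: -3, -1, 3, 5, 3, -6
Step 4: Jensen sum = log(7/3) + log(7/1) + log(7/3) + log(7/5) + log(7/3) + log(7/6) = 4.9784
Step 5: n(R) = number of terms in the Jensen sum = count of zeros inside |z| < 7 = 6

6


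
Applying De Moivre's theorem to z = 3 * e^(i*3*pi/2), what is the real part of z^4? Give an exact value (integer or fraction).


Step 1: By De Moivre's theorem, z^4 = 3^4 * e^(i*4*3*pi/2) = 81 * (cos(6*pi) + i*sin(6*pi))
Step 2: |z|^4 = 3^4 = 81
Step 3: Reduce the angle mod 2*pi: 6*pi - 6*pi = 0
Step 4: cos(0) = 1
Step 5: Re(z^4) = 81 * 1 = 81

81


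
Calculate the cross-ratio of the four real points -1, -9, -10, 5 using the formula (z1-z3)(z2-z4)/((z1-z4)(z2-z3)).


Step 1: (z1-z3)(z2-z4) = 9 * (-14) = -126
Step 2: (z1-z4)(z2-z3) = (-6) * 1 = -6
Step 3: Cross-ratio = 126/6 = 21

21


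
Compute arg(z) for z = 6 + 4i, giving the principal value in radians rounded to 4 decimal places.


Step 1: z = 6 + 4i
Step 2: arg(z) = atan2(4, 6)
Step 3: arg(z) = 0.588

0.588


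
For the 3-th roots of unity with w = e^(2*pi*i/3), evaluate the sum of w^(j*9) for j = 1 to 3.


Step 1: The sum sum_{j=1}^{n} w^(k*j) equals n if n | k, else 0.
Step 2: Here n = 3, k = 9
Step 3: Does n divide k? 3 | 9 -> True
Step 4: Sum = 3

3


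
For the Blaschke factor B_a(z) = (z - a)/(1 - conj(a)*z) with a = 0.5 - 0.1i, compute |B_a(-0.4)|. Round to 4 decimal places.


Step 1: Numerator z0 - a = -0.4 - (0.5 - 0.1i) = -0.9 + 0.1i
Step 2: Denominator 1 - conj(a)*z0 = 1 - (0.5 + 0.1i)*(-0.4) = 1.2 + 0.04i
Step 3: |z0 - a|^2 = (-0.9)^2 + 0.1^2 = 0.82; |1 - conj(a)*z0|^2 = 1.2^2 + 0.04^2 = 1.4416
Step 4: |B_a(-0.4)| = sqrt(0.82 / 1.4416) = sqrt(0.568812)
Step 5: = 0.7542

0.7542


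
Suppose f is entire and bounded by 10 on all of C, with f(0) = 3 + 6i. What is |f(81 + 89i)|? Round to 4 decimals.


Step 1: By Liouville's theorem, a bounded entire function is constant.
Step 2: f(z) = f(0) = 3 + 6i for all z.
Step 3: |f(w)| = |3 + 6i| = sqrt(9 + 36)
Step 4: = 6.7082

6.7082


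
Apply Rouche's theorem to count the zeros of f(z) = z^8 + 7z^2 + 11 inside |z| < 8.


Step 1: On |z| = 8 the three terms have sizes |z^8| = 8^8 = 16777216, |7z^2| = 7*8^2 = 448, |11| = 11
Step 2: The dominant term is g(z) = z^8; let h(z) = 7z^2 + 11 so f = g + h
Step 3: On |z| = 8: |g| = 16777216 and |h| <= 448 + 11 = 459
Step 4: Since 16777216 > 459, |h| < |g| on |z| = 8, so by Rouche f has the same number of zeros as g inside |z| < 8
Step 5: g(z) = z^8 has 8 zeros (all at the origin) inside |z| < 8. Answer = 8

8


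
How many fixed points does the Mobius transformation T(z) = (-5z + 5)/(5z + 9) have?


Step 1: Fixed points satisfy T(z) = z
Step 2: 5z^2 + 14z - 5 = 0
Step 3: Discriminant = 14^2 - 4*5*(-5) = 296
Step 4: Number of fixed points = 2

2


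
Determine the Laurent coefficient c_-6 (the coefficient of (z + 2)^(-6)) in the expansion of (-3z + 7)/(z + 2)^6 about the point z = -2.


Step 1: Write the numerator in powers of (z + 2): -3z + 7 = -3(z + 2) + (-3*(-2) + 7) = -3(z + 2) + 13
Step 2: Divide by (z + 2)^6: f(z) = 13(z + 2)^(-6) - 3(z + 2)^(-5)
Step 3: This finite sum is the Laurent series of f about z = -2.
Step 4: Coefficient of (z + 2)^(-6) = -3*(-2) + 7 = 13

13


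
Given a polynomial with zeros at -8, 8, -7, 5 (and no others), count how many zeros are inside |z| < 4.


Step 1: Check each root:
  z = -8: |-8| = 8 >= 4
  z = 8: |8| = 8 >= 4
  z = -7: |-7| = 7 >= 4
  z = 5: |5| = 5 >= 4
Step 2: Count = 0

0


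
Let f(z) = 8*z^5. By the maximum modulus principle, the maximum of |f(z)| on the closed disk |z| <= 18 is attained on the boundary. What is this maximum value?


Step 1: On |z| = 18, |f(z)| = 8 * |z|^5 = 8 * 18^5
Step 2: By maximum modulus principle, maximum is on boundary.
Step 3: Maximum = 8 * 1889568 = 15116544

15116544


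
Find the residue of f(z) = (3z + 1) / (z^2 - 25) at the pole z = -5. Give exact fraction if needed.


Step 1: Q(z) = z^2 - 25 = (z + 5)(z - 5)
Step 2: Q'(z) = 2z
Step 3: Q'(-5) = -10, P(-5) = -14
Step 4: Res = P(-5)/Q'(-5) = -14/(-10) = 7/5

7/5


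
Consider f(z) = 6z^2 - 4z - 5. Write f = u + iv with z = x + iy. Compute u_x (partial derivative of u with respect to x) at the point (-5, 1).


Step 1: f(z) = 6(x+iy)^2 - 4(x+iy) - 5
Step 2: u = 6(x^2 - y^2) - 4x - 5
Step 3: u_x = 12x - 4
Step 4: At (-5, 1): u_x = -60 - 4 = -64

-64


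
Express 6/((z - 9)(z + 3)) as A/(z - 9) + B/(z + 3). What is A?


Step 1: Multiply both sides by (z - 9) and set z = 9
Step 2: A = 6 / (9 + 3)
Step 3: A = 6 / 12
Step 4: A = 1/2

1/2


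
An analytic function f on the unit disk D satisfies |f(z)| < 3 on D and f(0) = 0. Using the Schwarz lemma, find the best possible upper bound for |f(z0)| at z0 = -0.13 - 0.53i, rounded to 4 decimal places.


Step 1: g = f/3 maps D -> D with g(0) = 0, so by the Schwarz lemma |g(z)| <= |z|, i.e. |f(z)| <= 3|z|; this is sharp (f(z) = 3z).
Step 2: |z0|^2 = (-0.13)^2 + (-0.53)^2 = 0.2978
Step 3: |z0| = sqrt(0.2978) = 0.545711
Step 4: Best bound = 3 * |z0| = 3 * 0.545711 = 1.6371

1.6371


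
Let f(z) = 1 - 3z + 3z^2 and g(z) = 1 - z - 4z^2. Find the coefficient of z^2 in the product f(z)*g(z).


Step 1: z^2 term in f*g comes from: (1)*(-4z^2) + (-3z)*(-z) + (3z^2)*(1)
Step 2: = -4 + 3 + 3
Step 3: = 2

2


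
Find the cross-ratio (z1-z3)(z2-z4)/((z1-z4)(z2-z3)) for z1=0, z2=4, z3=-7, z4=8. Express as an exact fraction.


Step 1: (z1-z3)(z2-z4) = 7 * (-4) = -28
Step 2: (z1-z4)(z2-z3) = (-8) * 11 = -88
Step 3: Cross-ratio = 28/88 = 7/22

7/22


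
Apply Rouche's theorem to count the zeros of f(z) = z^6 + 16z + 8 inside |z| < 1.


Step 1: On |z| = 1 the three terms have sizes |z^6| = 1^6 = 1, |16z| = 16*1 = 16, |8| = 8
Step 2: The dominant term is g(z) = 16z; let h(z) = z^6 + 8 so f = g + h
Step 3: On |z| = 1: |g| = 16 and |h| <= 1 + 8 = 9
Step 4: Since 16 > 9, |h| < |g| on |z| = 1, so by Rouche f has the same number of zeros as g inside |z| < 1
Step 5: g(z) = 16z has 1 zero (at the origin, multiplicity 1) inside |z| < 1. Answer = 1

1
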